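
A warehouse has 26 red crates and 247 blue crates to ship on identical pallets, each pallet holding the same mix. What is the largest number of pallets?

Euclid: 247 = 9·26 + 13; 26 = 2·13 + 0. Last nonzero remainder: 13.

13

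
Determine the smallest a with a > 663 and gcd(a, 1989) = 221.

1989 = 221·9. Any a with gcd(a, 1989) = 221 is a multiple of 221, say 221s, with s coprime to 9.
Need s > 663/221, so s ≥ 4. First s ≥ 4 with gcd(s, 9) = 1 is s = 4. Thus a = 221·4 = 884.

884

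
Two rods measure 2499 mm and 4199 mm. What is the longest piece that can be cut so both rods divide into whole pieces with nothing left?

Euclid: 4199 = 1·2499 + 1700; 2499 = 1·1700 + 799; 1700 = 2·799 + 102; 799 = 7·102 + 85; 102 = 1·85 + 17; 85 = 5·17 + 0. Last nonzero remainder: 17.

17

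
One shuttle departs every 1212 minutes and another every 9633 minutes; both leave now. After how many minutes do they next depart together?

3891732

1212 = 2² · 3 · 101; 9633 = 3 · 13² · 19
max exponents: 2² · 3 · 13² · 19 · 101 = 3891732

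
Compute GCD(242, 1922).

2

Euclid: 1922 = 7·242 + 228; 242 = 1·228 + 14; 228 = 16·14 + 4; 14 = 3·4 + 2; 4 = 2·2 + 0. Last nonzero remainder: 2.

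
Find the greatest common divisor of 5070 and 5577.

Euclid: 5577 = 1·5070 + 507; 5070 = 10·507 + 0. Last nonzero remainder: 507.

507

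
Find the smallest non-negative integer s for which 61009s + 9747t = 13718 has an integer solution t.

gcd(61009, 9747) = 361 (Euclid: 61009 = 6·9747 + 2527; 9747 = 3·2527 + 2166; 2527 = 1·2166 + 361; 2166 = 6·361 + 0), and 361 | 13718.
Extended Euclid: 61009·(4) + 9747·(-25) = 361. Scale by 38: s₀ = 152.
General solution s = s₀ + 27k; reducing mod 27 gives s = 17 (and t = -105).

17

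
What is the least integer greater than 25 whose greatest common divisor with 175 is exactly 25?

gcd(a, 175) = 25 forces 25 | a; write a = 25s. Then gcd(25s, 25·7) = 25·gcd(s, 7), so need gcd(s, 7) = 1.
25s > 25 gives s ≥ 2. The least s ≥ 2 coprime to 7 is 2, so a = 25·2 = 50.

50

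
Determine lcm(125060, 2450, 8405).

125060 = 2² · 5 · 13² · 37; 2450 = 2 · 5² · 7²; 8405 = 5 · 41²
lcm takes max exponent of each prime: 2² · 5² · 7² · 13² · 37 · 41² = 51505335700

51505335700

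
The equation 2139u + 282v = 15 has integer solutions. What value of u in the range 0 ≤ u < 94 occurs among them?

Reduce mod 282: 2139u ≡ 15 (mod 282). With g = gcd(2139, 282) = 3 dividing 15, divide through: 713u ≡ 5 (mod 94).
Since gcd(713, 94) = 1, u ≡ 5·(713)⁻¹ ≡ 77 (mod 94). Smallest non-negative: 77.

77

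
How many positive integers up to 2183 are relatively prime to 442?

949

442 = 2·13·17. Inclusion–exclusion on these primes:
2183 − ⌊2183/2⌋ − ⌊2183/13⌋ − ⌊2183/17⌋ + ⌊2183/26⌋ + ⌊2183/34⌋ + ⌊2183/221⌋ − ⌊2183/442⌋ = 949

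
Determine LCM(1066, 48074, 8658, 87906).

1066 = 2 · 13 · 41; 48074 = 2 · 13 · 43²; 8658 = 2 · 3² · 13 · 37; 87906 = 2 · 3 · 7² · 13 · 23
lcm takes max exponent of each prime: 2 · 3² · 7² · 13 · 23 · 37 · 41 · 43² = 739711320894

739711320894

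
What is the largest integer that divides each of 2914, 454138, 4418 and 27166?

2914 = 2 · 31 · 47; 454138 = 2 · 17 · 19² · 37; 4418 = 2 · 47²; 27166 = 2 · 17² · 47
gcd takes min exponent of each prime: 2 = 2

2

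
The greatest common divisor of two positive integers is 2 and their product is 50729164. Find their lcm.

For any two positive integers, gcd × lcm equals their product. Hence lcm = 50729164 / 2 = 25364582.

25364582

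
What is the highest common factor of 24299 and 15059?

11

Euclid: 24299 = 1·15059 + 9240; 15059 = 1·9240 + 5819; 9240 = 1·5819 + 3421; 5819 = 1·3421 + 2398; 3421 = 1·2398 + 1023; 2398 = 2·1023 + 352; 1023 = 2·352 + 319; 352 = 1·319 + 33; 319 = 9·33 + 22; 33 = 1·22 + 11; 22 = 2·11 + 0. Last nonzero remainder: 11.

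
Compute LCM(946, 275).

946 = 2 · 11 · 43; 275 = 5² · 11
max exponents: 2 · 5² · 11 · 43 = 23650

23650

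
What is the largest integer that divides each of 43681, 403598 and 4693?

gcd(43681, 403598): 403598 = 9·43681 + 10469; 43681 = 4·10469 + 1805; 10469 = 5·1805 + 1444; 1805 = 1·1444 + 361; 1444 = 4·361 + 0 → 361
gcd(361, 4693): 4693 = 13·361 + 0 → 361

361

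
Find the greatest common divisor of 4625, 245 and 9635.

gcd(4625, 245): 4625 = 18·245 + 215; 245 = 1·215 + 30; 215 = 7·30 + 5; 30 = 6·5 + 0 → 5
gcd(5, 9635): 9635 = 1927·5 + 0 → 5

5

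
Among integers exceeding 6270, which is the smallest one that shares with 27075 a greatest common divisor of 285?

27075 = 285·95. Any m with gcd(m, 27075) = 285 is a multiple of 285, say 285s, with s coprime to 95.
Need s > 6270/285, so s ≥ 23. First s ≥ 23 with gcd(s, 95) = 1 is s = 23. Thus m = 285·23 = 6555.

6555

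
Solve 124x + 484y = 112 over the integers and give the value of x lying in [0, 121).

118

gcd(124, 484) = 4 (Euclid: 484 = 3·124 + 112; 124 = 1·112 + 12; 112 = 9·12 + 4; 12 = 3·4 + 0), and 4 | 112.
Extended Euclid: 124·(-39) + 484·(10) = 4. Scale by 28: x₀ = -1092.
General solution x = x₀ + 121t; reducing mod 121 gives x = 118 (and y = -30).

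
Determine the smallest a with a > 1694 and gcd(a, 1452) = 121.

2057

Multiples of 121 above 1694: 121·15, 121·16, … . Need the cofactor coprime to 1452/121 = 12.
Checking s = 15, 16, … the first with gcd(s, 12) = 1 is s = 17, giving 2057.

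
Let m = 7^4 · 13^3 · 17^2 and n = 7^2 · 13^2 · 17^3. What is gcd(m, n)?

2393209

min exponent per shared prime: 7^2 · 13^2 · 17^2 = 2393209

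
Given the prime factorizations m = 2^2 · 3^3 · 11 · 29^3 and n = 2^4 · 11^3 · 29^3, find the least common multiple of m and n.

14023479888

max exponent per prime: 2^4 · 3^3 · 11^3 · 29^3 = 14023479888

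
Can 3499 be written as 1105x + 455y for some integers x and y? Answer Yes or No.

gcd(1105, 455): 1105 = 2·455 + 195; 455 = 2·195 + 65; 195 = 3·65 + 0 → 65
65 does not divide 3499, so a solution does not exist.

No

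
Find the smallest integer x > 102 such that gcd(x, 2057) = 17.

Multiples of 17 above 102: 17·7, 17·8, … . Need the cofactor coprime to 2057/17 = 121.
Checking s = 7, 8, … the first with gcd(s, 121) = 1 is s = 7, giving 119.

119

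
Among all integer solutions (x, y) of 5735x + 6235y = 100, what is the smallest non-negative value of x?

748

gcd(5735, 6235) = 5 (Euclid: 6235 = 1·5735 + 500; 5735 = 11·500 + 235; 500 = 2·235 + 30; 235 = 7·30 + 25; 30 = 1·25 + 5; 25 = 5·5 + 0), and 5 | 100.
Extended Euclid: 5735·(-212) + 6235·(195) = 5. Scale by 20: x₀ = -4240.
General solution x = x₀ + 1247t; reducing mod 1247 gives x = 748 (and y = -688).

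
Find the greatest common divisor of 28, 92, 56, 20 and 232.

28 = 2² · 7; 92 = 2² · 23; 56 = 2³ · 7; 20 = 2² · 5; 232 = 2³ · 29
gcd takes min exponent of each prime: 2² = 4

4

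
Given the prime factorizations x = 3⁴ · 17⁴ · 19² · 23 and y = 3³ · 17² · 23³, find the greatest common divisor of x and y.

179469

min exponent per shared prime: 3³ · 17² · 23 = 179469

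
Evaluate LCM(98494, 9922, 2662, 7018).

117109366

98494 = 2 · 11³ · 37; 9922 = 2 · 11² · 41; 2662 = 2 · 11³; 7018 = 2 · 11² · 29
lcm takes max exponent of each prime: 2 · 11³ · 29 · 37 · 41 = 117109366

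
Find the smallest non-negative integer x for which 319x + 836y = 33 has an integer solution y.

63

gcd(319, 836) = 11 (Euclid: 836 = 2·319 + 198; 319 = 1·198 + 121; 198 = 1·121 + 77; 121 = 1·77 + 44; 77 = 1·44 + 33; 44 = 1·33 + 11; 33 = 3·11 + 0), and 11 | 33.
Extended Euclid: 319·(21) + 836·(-8) = 11. Scale by 3: x₀ = 63.
General solution x = x₀ + 76t; reducing mod 76 gives x = 63 (and y = -24).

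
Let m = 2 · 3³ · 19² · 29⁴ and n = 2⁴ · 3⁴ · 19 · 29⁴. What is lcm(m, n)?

330905659536

max exponent per prime: 2⁴ · 3⁴ · 19² · 29⁴ = 330905659536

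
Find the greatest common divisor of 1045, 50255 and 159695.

gcd(1045, 50255): 50255 = 48·1045 + 95; 1045 = 11·95 + 0 → 95
gcd(95, 159695): 159695 = 1681·95 + 0 → 95

95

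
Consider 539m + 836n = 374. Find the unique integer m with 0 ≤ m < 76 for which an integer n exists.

10

Euclid: 836 = 1·539 + 297; 539 = 1·297 + 242; 297 = 1·242 + 55; 242 = 4·55 + 22; 55 = 2·22 + 11; 22 = 2·11 + 0 → gcd = 11; 374 = 11·34.
Back-substitution yields 539·(-31) + 836·(20) = 11, so one solution is m = -31·34 = -1054, n = 20·34 = 680.
Solutions in m differ by 836/11 = 76; the one in [0, 76) is -1054 mod 76 = 10.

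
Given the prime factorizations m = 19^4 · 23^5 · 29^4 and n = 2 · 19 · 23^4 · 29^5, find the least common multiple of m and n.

34409120254272784694

max exponent per prime: 2 · 19^4 · 23^5 · 29^5 = 34409120254272784694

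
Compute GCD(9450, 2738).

9450 = 2 · 3³ · 5² · 7
2738 = 2 · 37²
Common: 2 = 2

2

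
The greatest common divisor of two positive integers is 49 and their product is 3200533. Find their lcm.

gcd·lcm = product, so lcm = 3200533/49 = 65317.

65317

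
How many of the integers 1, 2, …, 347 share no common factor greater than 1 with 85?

Prime factors of 85: 5, 17. Count integers ≤ 347 divisible by none of them.
By inclusion–exclusion: 347 − ⌊347/5⌋ − ⌊347/17⌋ + ⌊347/85⌋ = 262.

262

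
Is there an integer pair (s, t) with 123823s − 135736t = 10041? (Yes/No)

No

By Bézout, 123823s − 135736t = 10041 has integer solutions iff gcd(123823, 135736) | 10041.
Euclid: 135736 = 1·123823 + 11913; 123823 = 10·11913 + 4693; 11913 = 2·4693 + 2527; 4693 = 1·2527 + 2166; 2527 = 1·2166 + 361; 2166 = 6·361 + 0. gcd = 361; 10041 mod 361 = 294. No.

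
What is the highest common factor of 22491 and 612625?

1

22491 = 3³ · 7² · 17
612625 = 5³ · 13² · 29
Common: 1 = 1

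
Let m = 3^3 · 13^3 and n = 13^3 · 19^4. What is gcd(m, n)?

min exponent per shared prime: 13^3 = 2197

2197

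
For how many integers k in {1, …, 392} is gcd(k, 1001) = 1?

Prime factors of 1001: 7, 11, 13. Count integers ≤ 392 divisible by none of them.
By inclusion–exclusion: 392 − ⌊392/7⌋ − ⌊392/11⌋ − ⌊392/13⌋ + ⌊392/77⌋ + ⌊392/91⌋ + ⌊392/143⌋ − ⌊392/1001⌋ = 282.

282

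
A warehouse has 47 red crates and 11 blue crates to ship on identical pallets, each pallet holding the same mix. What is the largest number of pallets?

47 = 47
11 = 11
Common: 1 = 1

1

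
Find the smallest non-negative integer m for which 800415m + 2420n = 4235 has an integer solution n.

gcd(800415, 2420) = 605 (Euclid: 800415 = 330·2420 + 1815; 2420 = 1·1815 + 605; 1815 = 3·605 + 0), and 605 | 4235.
Extended Euclid: 800415·(-1) + 2420·(331) = 605. Scale by 7: m₀ = -7.
General solution m = m₀ + 4t; reducing mod 4 gives m = 1 (and n = -329).

1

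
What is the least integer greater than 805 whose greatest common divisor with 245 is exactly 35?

Multiples of 35 above 805: 35·24, 35·25, … . Need the cofactor coprime to 245/35 = 7.
Checking s = 24, 25, … the first with gcd(s, 7) = 1 is s = 24, giving 840.

840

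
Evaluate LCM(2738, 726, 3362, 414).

lcm(2738, 726) = 2738·726/gcd = 1987788/2 = 993894
lcm(993894, 3362) = 993894·3362/gcd = 3341471628/2 = 1670735814
lcm(1670735814, 414) = 1670735814·414/gcd = 691684626996/6 = 115280771166

115280771166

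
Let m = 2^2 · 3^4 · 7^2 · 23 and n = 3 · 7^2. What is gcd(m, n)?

147

min exponent per shared prime: 3 · 7^2 = 147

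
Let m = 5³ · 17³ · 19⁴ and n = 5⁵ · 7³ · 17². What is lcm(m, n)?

686286268871875

max exponent per prime: 5⁵ · 7³ · 17³ · 19⁴ = 686286268871875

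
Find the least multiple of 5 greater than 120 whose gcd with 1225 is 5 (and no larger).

1225 = 5·245. Any t with gcd(t, 1225) = 5 is a multiple of 5, say 5s, with s coprime to 245.
Need s > 120/5, so s ≥ 25. First s ≥ 25 with gcd(s, 245) = 1 is s = 26. Thus t = 5·26 = 130.

130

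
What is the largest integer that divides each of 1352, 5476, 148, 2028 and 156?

4

gcd(1352, 5476): 5476 = 4·1352 + 68; 1352 = 19·68 + 60; 68 = 1·60 + 8; 60 = 7·8 + 4; 8 = 2·4 + 0 → 4
gcd(4, 148): 148 = 37·4 + 0 → 4
gcd(4, 2028): 2028 = 507·4 + 0 → 4
gcd(4, 156): 156 = 39·4 + 0 → 4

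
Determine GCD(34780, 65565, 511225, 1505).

5

34780 = 2² · 5 · 37 · 47; 65565 = 3² · 5 · 31 · 47; 511225 = 5² · 11² · 13²; 1505 = 5 · 7 · 43
gcd takes min exponent of each prime: 5 = 5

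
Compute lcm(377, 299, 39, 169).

377 = 13 · 29; 299 = 13 · 23; 39 = 3 · 13; 169 = 13²
lcm takes max exponent of each prime: 3 · 13² · 23 · 29 = 338169

338169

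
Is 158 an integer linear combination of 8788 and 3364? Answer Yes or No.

No

By Bézout, 8788x − 3364y = 158 has integer solutions iff gcd(8788, 3364) | 158.
Euclid: 8788 = 2·3364 + 2060; 3364 = 1·2060 + 1304; 2060 = 1·1304 + 756; 1304 = 1·756 + 548; 756 = 1·548 + 208; 548 = 2·208 + 132; 208 = 1·132 + 76; 132 = 1·76 + 56; 76 = 1·56 + 20; 56 = 2·20 + 16; 20 = 1·16 + 4; 16 = 4·4 + 0. gcd = 4; 158 mod 4 = 2. No.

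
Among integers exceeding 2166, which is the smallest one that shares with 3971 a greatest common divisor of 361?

gcd(m, 3971) = 361 forces 361 | m; write m = 361s. Then gcd(361s, 361·11) = 361·gcd(s, 11), so need gcd(s, 11) = 1.
361s > 2166 gives s ≥ 7. The least s ≥ 7 coprime to 11 is 7, so m = 361·7 = 2527.

2527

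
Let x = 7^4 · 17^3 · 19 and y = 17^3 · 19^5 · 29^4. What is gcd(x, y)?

93347

min exponent per shared prime: 17^3 · 19 = 93347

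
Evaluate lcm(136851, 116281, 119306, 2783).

lcm(136851, 116281) = 136851·116281/gcd = 15913171131/121 = 131513811
lcm(131513811, 119306) = 131513811·119306/gcd = 15690386735166/3509 = 4471469574
lcm(4471469574, 2783) = 4471469574·2783/gcd = 12444099824442/121 = 102843800202

102843800202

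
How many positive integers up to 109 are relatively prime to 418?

418 = 2·11·19. Inclusion–exclusion on these primes:
109 − ⌊109/2⌋ − ⌊109/11⌋ − ⌊109/19⌋ + ⌊109/22⌋ + ⌊109/38⌋ + ⌊109/209⌋ − ⌊109/418⌋ = 47

47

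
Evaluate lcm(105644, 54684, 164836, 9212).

105644 = 2² · 7⁴ · 11; 54684 = 2² · 3² · 7² · 31; 164836 = 2² · 7² · 29²; 9212 = 2² · 7² · 47
lcm takes max exponent of each prime: 2² · 3² · 7⁴ · 11 · 29² · 31 · 47 = 1165045518252

1165045518252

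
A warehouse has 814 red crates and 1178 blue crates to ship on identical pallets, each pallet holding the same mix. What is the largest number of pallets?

814 = 2 · 11 · 37
1178 = 2 · 19 · 31
Common: 2 = 2

2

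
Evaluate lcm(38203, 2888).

110330264

38203 = 11 · 23 · 151; 2888 = 2³ · 19²
max exponents: 2³ · 11 · 19² · 23 · 151 = 110330264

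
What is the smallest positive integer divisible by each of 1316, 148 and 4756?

57894788

1316 = 2² · 7 · 47; 148 = 2² · 37; 4756 = 2² · 29 · 41
lcm takes max exponent of each prime: 2² · 7 · 29 · 37 · 41 · 47 = 57894788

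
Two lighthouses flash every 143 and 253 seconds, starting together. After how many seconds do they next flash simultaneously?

3289

gcd first: 253 = 1·143 + 110; 143 = 1·110 + 33; 110 = 3·33 + 11; 33 = 3·11 + 0 → gcd = 11
lcm = 143·253/gcd = 36179/11 = 3289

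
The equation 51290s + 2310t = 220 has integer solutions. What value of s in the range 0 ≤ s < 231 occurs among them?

143

Reduce mod 2310: 51290s ≡ 220 (mod 2310). With g = gcd(51290, 2310) = 10 dividing 220, divide through: 5129s ≡ 22 (mod 231).
Since gcd(5129, 231) = 1, s ≡ 22·(5129)⁻¹ ≡ 143 (mod 231). Smallest non-negative: 143.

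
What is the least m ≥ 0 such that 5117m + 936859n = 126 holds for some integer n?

45955

gcd(5117, 936859) = 7 (Euclid: 936859 = 183·5117 + 448; 5117 = 11·448 + 189; 448 = 2·189 + 70; 189 = 2·70 + 49; 70 = 1·49 + 21; 49 = 2·21 + 7; 21 = 3·7 + 0), and 7 | 126.
Extended Euclid: 5117·(39730) + 936859·(-217) = 7. Scale by 18: m₀ = 715140.
General solution m = m₀ + 133837t; reducing mod 133837 gives m = 45955 (and n = -251).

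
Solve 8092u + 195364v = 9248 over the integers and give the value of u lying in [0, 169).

146

Reduce mod 195364: 8092u ≡ 9248 (mod 195364). With g = gcd(8092, 195364) = 1156 dividing 9248, divide through: 7u ≡ 8 (mod 169).
Since gcd(7, 169) = 1, u ≡ 8·(7)⁻¹ ≡ 146 (mod 169). Smallest non-negative: 146.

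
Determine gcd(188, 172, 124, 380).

4

gcd(188, 172): 188 = 1·172 + 16; 172 = 10·16 + 12; 16 = 1·12 + 4; 12 = 3·4 + 0 → 4
gcd(4, 124): 124 = 31·4 + 0 → 4
gcd(4, 380): 380 = 95·4 + 0 → 4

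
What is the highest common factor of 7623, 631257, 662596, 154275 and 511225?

121

gcd(7623, 631257): 631257 = 82·7623 + 6171; 7623 = 1·6171 + 1452; 6171 = 4·1452 + 363; 1452 = 4·363 + 0 → 363
gcd(363, 662596): 662596 = 1825·363 + 121; 363 = 3·121 + 0 → 121
gcd(121, 154275): 154275 = 1275·121 + 0 → 121
gcd(121, 511225): 511225 = 4225·121 + 0 → 121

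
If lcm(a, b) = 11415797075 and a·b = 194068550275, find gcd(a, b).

gcd·lcm = product, so gcd = 194068550275/11415797075 = 17.

17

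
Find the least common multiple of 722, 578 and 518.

54042422

lcm(722, 578) = 722·578/gcd = 417316/2 = 208658
lcm(208658, 518) = 208658·518/gcd = 108084844/2 = 54042422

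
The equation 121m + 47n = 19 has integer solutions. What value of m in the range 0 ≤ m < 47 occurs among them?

39

Reduce mod 47: 121m ≡ 19 (mod 47). With g = gcd(121, 47) = 1 dividing 19, divide through: 121m ≡ 19 (mod 47).
Since gcd(121, 47) = 1, m ≡ 19·(121)⁻¹ ≡ 39 (mod 47). Smallest non-negative: 39.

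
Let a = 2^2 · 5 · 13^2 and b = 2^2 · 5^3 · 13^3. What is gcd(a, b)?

min exponent per shared prime: 2^2 · 5 · 13^2 = 3380

3380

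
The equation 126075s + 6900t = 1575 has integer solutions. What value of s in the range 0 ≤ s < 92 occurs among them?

45

gcd(126075, 6900) = 75 (Euclid: 126075 = 18·6900 + 1875; 6900 = 3·1875 + 1275; 1875 = 1·1275 + 600; 1275 = 2·600 + 75; 600 = 8·75 + 0), and 75 | 1575.
Extended Euclid: 126075·(-11) + 6900·(201) = 75. Scale by 21: s₀ = -231.
General solution s = s₀ + 92k; reducing mod 92 gives s = 45 (and t = -822).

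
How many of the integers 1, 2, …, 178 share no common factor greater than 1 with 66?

Prime factors of 66: 2, 3, 11. Count integers ≤ 178 divisible by none of them.
By inclusion–exclusion: 178 − ⌊178/2⌋ − ⌊178/3⌋ − ⌊178/11⌋ + ⌊178/6⌋ + ⌊178/22⌋ + ⌊178/33⌋ − ⌊178/66⌋ = 54.

54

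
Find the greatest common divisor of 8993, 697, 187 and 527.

8993 = 17 · 23²; 697 = 17 · 41; 187 = 11 · 17; 527 = 17 · 31
gcd takes min exponent of each prime: 17 = 17

17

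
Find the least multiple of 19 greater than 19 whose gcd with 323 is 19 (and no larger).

38

323 = 19·17. Any t with gcd(t, 323) = 19 is a multiple of 19, say 19s, with s coprime to 17.
Need s > 19/19, so s ≥ 2. First s ≥ 2 with gcd(s, 17) = 1 is s = 2. Thus t = 19·2 = 38.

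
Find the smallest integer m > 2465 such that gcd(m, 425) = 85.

Multiples of 85 above 2465: 85·30, 85·31, … . Need the cofactor coprime to 425/85 = 5.
Checking s = 30, 31, … the first with gcd(s, 5) = 1 is s = 31, giving 2635.

2635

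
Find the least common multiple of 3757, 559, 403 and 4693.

3757 = 13 · 17²; 559 = 13 · 43; 403 = 13 · 31; 4693 = 13 · 19²
lcm takes max exponent of each prime: 13 · 17² · 19² · 31 · 43 = 1807917241

1807917241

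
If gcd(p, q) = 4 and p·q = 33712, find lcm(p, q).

Since gcd(p,q)·lcm(p,q) = pq, lcm = 33712/4 = 8428.

8428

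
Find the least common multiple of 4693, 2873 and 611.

48746191

4693 = 13 · 19²; 2873 = 13² · 17; 611 = 13 · 47
lcm takes max exponent of each prime: 13² · 17 · 19² · 47 = 48746191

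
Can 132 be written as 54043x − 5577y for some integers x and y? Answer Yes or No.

Yes

gcd(54043, 5577): 54043 = 9·5577 + 3850; 5577 = 1·3850 + 1727; 3850 = 2·1727 + 396; 1727 = 4·396 + 143; 396 = 2·143 + 110; 143 = 1·110 + 33; 110 = 3·33 + 11; 33 = 3·11 + 0 → 11
11 divides 132, so a solution exists.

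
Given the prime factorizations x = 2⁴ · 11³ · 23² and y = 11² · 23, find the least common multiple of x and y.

max exponent per prime: 2⁴ · 11³ · 23² = 11265584

11265584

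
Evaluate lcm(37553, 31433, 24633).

100612035153

lcm(37553, 31433) = 37553·31433/gcd = 1180403449/17 = 69435497
lcm(69435497, 24633) = 69435497·24633/gcd = 1710404597601/17 = 100612035153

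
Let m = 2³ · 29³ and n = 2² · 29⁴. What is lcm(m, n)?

max exponent per prime: 2³ · 29⁴ = 5658248

5658248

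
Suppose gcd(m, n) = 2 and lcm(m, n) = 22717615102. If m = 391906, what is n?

Using mn = gcd(m,n)·lcm(m,n) = 2·22717615102 = 45435230204, we get n = 45435230204/391906 = 115934.

115934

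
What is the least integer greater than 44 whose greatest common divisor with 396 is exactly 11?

gcd(x, 396) = 11 forces 11 | x; write x = 11s. Then gcd(11s, 11·36) = 11·gcd(s, 36), so need gcd(s, 36) = 1.
11s > 44 gives s ≥ 5. The least s ≥ 5 coprime to 36 is 5, so x = 11·5 = 55.

55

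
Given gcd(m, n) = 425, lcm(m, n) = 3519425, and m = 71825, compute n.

20825

Using mn = gcd(m,n)·lcm(m,n) = 425·3519425 = 1495755625, we get n = 1495755625/71825 = 20825.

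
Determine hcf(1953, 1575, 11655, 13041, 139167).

1953 = 3² · 7 · 31; 1575 = 3² · 5² · 7; 11655 = 3² · 5 · 7 · 37; 13041 = 3⁴ · 7 · 23; 139167 = 3² · 7 · 47²
gcd takes min exponent of each prime: 3² · 7 = 63

63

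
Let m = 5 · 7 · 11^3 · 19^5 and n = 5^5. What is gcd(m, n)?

min exponent per shared prime: 5 = 5

5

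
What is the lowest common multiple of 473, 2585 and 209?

lcm(473, 2585) = 473·2585/gcd = 1222705/11 = 111155
lcm(111155, 209) = 111155·209/gcd = 23231395/11 = 2111945

2111945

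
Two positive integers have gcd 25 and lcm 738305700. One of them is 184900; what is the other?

99825

m·n = gcd·lcm = 25·738305700 = 18457642500, so n = 18457642500/184900 = 99825.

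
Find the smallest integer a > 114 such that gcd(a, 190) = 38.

gcd(a, 190) = 38 forces 38 | a; write a = 38s. Then gcd(38s, 38·5) = 38·gcd(s, 5), so need gcd(s, 5) = 1.
38s > 114 gives s ≥ 4. The least s ≥ 4 coprime to 5 is 4, so a = 38·4 = 152.

152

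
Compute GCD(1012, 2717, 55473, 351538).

gcd(1012, 2717): 2717 = 2·1012 + 693; 1012 = 1·693 + 319; 693 = 2·319 + 55; 319 = 5·55 + 44; 55 = 1·44 + 11; 44 = 4·11 + 0 → 11
gcd(11, 55473): 55473 = 5043·11 + 0 → 11
gcd(11, 351538): 351538 = 31958·11 + 0 → 11

11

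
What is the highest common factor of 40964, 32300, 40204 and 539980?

40964 = 2² · 7² · 11 · 19; 32300 = 2² · 5² · 17 · 19; 40204 = 2² · 19 · 23²; 539980 = 2² · 5 · 7² · 19 · 29
gcd takes min exponent of each prime: 2² · 19 = 76

76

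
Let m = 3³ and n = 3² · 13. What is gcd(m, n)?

9

min exponent per shared prime: 3² = 9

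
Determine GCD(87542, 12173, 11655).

87542 = 2 · 7 · 13² · 37; 12173 = 7 · 37 · 47; 11655 = 3² · 5 · 7 · 37
gcd takes min exponent of each prime: 7 · 37 = 259

259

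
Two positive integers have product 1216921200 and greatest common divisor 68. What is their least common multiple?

17895900

For any two positive integers, gcd × lcm equals their product. Hence lcm = 1216921200 / 68 = 17895900.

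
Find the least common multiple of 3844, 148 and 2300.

3844 = 2² · 31²; 148 = 2² · 37; 2300 = 2² · 5² · 23
lcm takes max exponent of each prime: 2² · 5² · 23 · 31² · 37 = 81781100

81781100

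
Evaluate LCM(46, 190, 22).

46 = 2 · 23; 190 = 2 · 5 · 19; 22 = 2 · 11
lcm takes max exponent of each prime: 2 · 5 · 11 · 19 · 23 = 48070

48070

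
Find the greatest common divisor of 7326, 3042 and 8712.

7326 = 2 · 3² · 11 · 37; 3042 = 2 · 3² · 13²; 8712 = 2³ · 3² · 11²
gcd takes min exponent of each prime: 2 · 3² = 18

18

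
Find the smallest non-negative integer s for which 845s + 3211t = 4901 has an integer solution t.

gcd(845, 3211) = 169 (Euclid: 3211 = 3·845 + 676; 845 = 1·676 + 169; 676 = 4·169 + 0), and 169 | 4901.
Extended Euclid: 845·(4) + 3211·(-1) = 169. Scale by 29: s₀ = 116.
General solution s = s₀ + 19k; reducing mod 19 gives s = 2 (and t = 1).

2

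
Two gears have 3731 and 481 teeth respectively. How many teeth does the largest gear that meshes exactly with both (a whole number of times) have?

3731 = 7 · 13 · 41
481 = 13 · 37
Common: 13 = 13

13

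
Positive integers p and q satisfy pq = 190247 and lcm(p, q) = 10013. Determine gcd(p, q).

From gcd × lcm = pq: gcd = 190247 / 10013 = 19.

19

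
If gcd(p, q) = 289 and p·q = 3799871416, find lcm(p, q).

For any two positive integers, gcd × lcm equals their product. Hence lcm = 3799871416 / 289 = 13148344.

13148344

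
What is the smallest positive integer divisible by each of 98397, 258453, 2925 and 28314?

lcm(98397, 258453) = 98397·258453/gcd = 25430999841/117 = 217358973
lcm(217358973, 2925) = 217358973·2925/gcd = 635774996025/117 = 5433974325
lcm(5433974325, 28314) = 5433974325·28314/gcd = 153857549038050/117 = 1315021786650

1315021786650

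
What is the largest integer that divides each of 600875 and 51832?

209

600875 = 5³ · 11 · 19 · 23
51832 = 2³ · 11 · 19 · 31
Common: 11 · 19 = 209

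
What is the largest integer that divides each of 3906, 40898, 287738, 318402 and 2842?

3906 = 2 · 3² · 7 · 31; 40898 = 2 · 11² · 13²; 287738 = 2 · 11² · 29 · 41; 318402 = 2 · 3² · 7² · 19²; 2842 = 2 · 7² · 29
gcd takes min exponent of each prime: 2 = 2

2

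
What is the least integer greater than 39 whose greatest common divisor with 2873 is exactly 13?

2873 = 13·221. Any k with gcd(k, 2873) = 13 is a multiple of 13, say 13s, with s coprime to 221.
Need s > 39/13, so s ≥ 4. First s ≥ 4 with gcd(s, 221) = 1 is s = 4. Thus k = 13·4 = 52.

52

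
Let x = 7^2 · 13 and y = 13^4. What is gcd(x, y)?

min exponent per shared prime: 13 = 13

13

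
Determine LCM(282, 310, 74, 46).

282 = 2 · 3 · 47; 310 = 2 · 5 · 31; 74 = 2 · 37; 46 = 2 · 23
lcm takes max exponent of each prime: 2 · 3 · 5 · 23 · 31 · 37 · 47 = 37197210

37197210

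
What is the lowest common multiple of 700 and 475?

13300

gcd first: 700 = 1·475 + 225; 475 = 2·225 + 25; 225 = 9·25 + 0 → gcd = 25
lcm = 700·475/gcd = 332500/25 = 13300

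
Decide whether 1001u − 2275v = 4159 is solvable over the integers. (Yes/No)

No

gcd(1001, 2275): 2275 = 2·1001 + 273; 1001 = 3·273 + 182; 273 = 1·182 + 91; 182 = 2·91 + 0 → 91
91 does not divide 4159, so a solution does not exist.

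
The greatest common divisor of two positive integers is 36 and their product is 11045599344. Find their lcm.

Since gcd(p,q)·lcm(p,q) = pq, lcm = 11045599344/36 = 306822204.

306822204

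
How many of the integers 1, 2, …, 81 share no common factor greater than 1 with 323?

Prime factors of 323: 17, 19. Count integers ≤ 81 divisible by none of them.
By inclusion–exclusion: 81 − ⌊81/17⌋ − ⌊81/19⌋ + ⌊81/323⌋ = 73.

73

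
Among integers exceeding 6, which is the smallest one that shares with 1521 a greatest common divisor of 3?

12

gcd(k, 1521) = 3 forces 3 | k; write k = 3s. Then gcd(3s, 3·507) = 3·gcd(s, 507), so need gcd(s, 507) = 1.
3s > 6 gives s ≥ 3. The least s ≥ 3 coprime to 507 is 4, so k = 3·4 = 12.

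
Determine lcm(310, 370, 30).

34410

lcm(310, 370) = 310·370/gcd = 114700/10 = 11470
lcm(11470, 30) = 11470·30/gcd = 344100/10 = 34410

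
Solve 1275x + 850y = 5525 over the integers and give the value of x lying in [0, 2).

gcd(1275, 850) = 425 (Euclid: 1275 = 1·850 + 425; 850 = 2·425 + 0), and 425 | 5525.
Extended Euclid: 1275·(1) + 850·(-1) = 425. Scale by 13: x₀ = 13.
General solution x = x₀ + 2t; reducing mod 2 gives x = 1 (and y = 5).

1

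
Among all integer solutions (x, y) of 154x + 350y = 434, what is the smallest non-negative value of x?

Reduce mod 350: 154x ≡ 434 (mod 350). With g = gcd(154, 350) = 14 dividing 434, divide through: 11x ≡ 31 (mod 25).
Since gcd(11, 25) = 1, x ≡ 31·(11)⁻¹ ≡ 21 (mod 25). Smallest non-negative: 21.

21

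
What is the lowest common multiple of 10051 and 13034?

10051 = 19 · 23²; 13034 = 2 · 7³ · 19
max exponents: 2 · 7³ · 19 · 23² = 6894986

6894986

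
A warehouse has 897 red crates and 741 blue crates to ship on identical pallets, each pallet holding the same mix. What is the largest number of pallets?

39

Euclid: 897 = 1·741 + 156; 741 = 4·156 + 117; 156 = 1·117 + 39; 117 = 3·39 + 0. Last nonzero remainder: 39.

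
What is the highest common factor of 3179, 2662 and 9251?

11

gcd(3179, 2662): 3179 = 1·2662 + 517; 2662 = 5·517 + 77; 517 = 6·77 + 55; 77 = 1·55 + 22; 55 = 2·22 + 11; 22 = 2·11 + 0 → 11
gcd(11, 9251): 9251 = 841·11 + 0 → 11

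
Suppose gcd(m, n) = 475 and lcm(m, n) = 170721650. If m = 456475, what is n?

177650

Using mn = gcd(m,n)·lcm(m,n) = 475·170721650 = 81092783750, we get n = 81092783750/456475 = 177650.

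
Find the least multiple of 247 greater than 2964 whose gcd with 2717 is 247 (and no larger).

gcd(t, 2717) = 247 forces 247 | t; write t = 247s. Then gcd(247s, 247·11) = 247·gcd(s, 11), so need gcd(s, 11) = 1.
247s > 2964 gives s ≥ 13. The least s ≥ 13 coprime to 11 is 13, so t = 247·13 = 3211.

3211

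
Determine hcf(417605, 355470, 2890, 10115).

gcd(417605, 355470): 417605 = 1·355470 + 62135; 355470 = 5·62135 + 44795; 62135 = 1·44795 + 17340; 44795 = 2·17340 + 10115; 17340 = 1·10115 + 7225; 10115 = 1·7225 + 2890; 7225 = 2·2890 + 1445; 2890 = 2·1445 + 0 → 1445
gcd(1445, 2890): 2890 = 2·1445 + 0 → 1445
gcd(1445, 10115): 10115 = 7·1445 + 0 → 1445

1445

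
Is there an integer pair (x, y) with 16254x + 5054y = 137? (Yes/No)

gcd(16254, 5054): 16254 = 3·5054 + 1092; 5054 = 4·1092 + 686; 1092 = 1·686 + 406; 686 = 1·406 + 280; 406 = 1·280 + 126; 280 = 2·126 + 28; 126 = 4·28 + 14; 28 = 2·14 + 0 → 14
14 does not divide 137, so a solution does not exist.

No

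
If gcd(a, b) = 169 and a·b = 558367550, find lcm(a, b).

gcd·lcm = product, so lcm = 558367550/169 = 3303950.

3303950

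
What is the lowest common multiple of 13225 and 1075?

gcd first: 13225 = 12·1075 + 325; 1075 = 3·325 + 100; 325 = 3·100 + 25; 100 = 4·25 + 0 → gcd = 25
lcm = 13225·1075/gcd = 14216875/25 = 568675

568675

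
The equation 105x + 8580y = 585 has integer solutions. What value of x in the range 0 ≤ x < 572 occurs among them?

169

Euclid: 8580 = 81·105 + 75; 105 = 1·75 + 30; 75 = 2·30 + 15; 30 = 2·15 + 0 → gcd = 15; 585 = 15·39.
Back-substitution yields 105·(-245) + 8580·(3) = 15, so one solution is x = -245·39 = -9555, y = 3·39 = 117.
Solutions in x differ by 8580/15 = 572; the one in [0, 572) is -9555 mod 572 = 169.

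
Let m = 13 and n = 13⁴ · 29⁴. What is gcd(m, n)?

min exponent per shared prime: 13 = 13

13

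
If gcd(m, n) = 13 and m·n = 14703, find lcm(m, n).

1131

gcd·lcm = product, so lcm = 14703/13 = 1131.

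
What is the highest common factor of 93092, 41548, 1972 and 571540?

68

gcd(93092, 41548): 93092 = 2·41548 + 9996; 41548 = 4·9996 + 1564; 9996 = 6·1564 + 612; 1564 = 2·612 + 340; 612 = 1·340 + 272; 340 = 1·272 + 68; 272 = 4·68 + 0 → 68
gcd(68, 1972): 1972 = 29·68 + 0 → 68
gcd(68, 571540): 571540 = 8405·68 + 0 → 68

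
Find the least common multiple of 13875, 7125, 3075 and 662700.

95505010500

lcm(13875, 7125) = 13875·7125/gcd = 98859375/375 = 263625
lcm(263625, 3075) = 263625·3075/gcd = 810646875/75 = 10808625
lcm(10808625, 662700) = 10808625·662700/gcd = 7162875787500/75 = 95505010500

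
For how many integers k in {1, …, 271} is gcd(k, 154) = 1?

154 = 2·7·11. Inclusion–exclusion on these primes:
271 − ⌊271/2⌋ − ⌊271/7⌋ − ⌊271/11⌋ + ⌊271/14⌋ + ⌊271/22⌋ + ⌊271/77⌋ − ⌊271/154⌋ = 107

107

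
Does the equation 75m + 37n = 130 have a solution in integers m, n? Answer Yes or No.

Yes

gcd(75, 37): 75 = 2·37 + 1; 37 = 37·1 + 0 → 1
1 divides 130, so a solution exists.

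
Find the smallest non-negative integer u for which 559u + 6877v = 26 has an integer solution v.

283

gcd(559, 6877) = 13 (Euclid: 6877 = 12·559 + 169; 559 = 3·169 + 52; 169 = 3·52 + 13; 52 = 4·13 + 0), and 13 | 26.
Extended Euclid: 559·(-123) + 6877·(10) = 13. Scale by 2: u₀ = -246.
General solution u = u₀ + 529t; reducing mod 529 gives u = 283 (and v = -23).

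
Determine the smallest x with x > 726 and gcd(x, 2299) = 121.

847

2299 = 121·19. Any x with gcd(x, 2299) = 121 is a multiple of 121, say 121s, with s coprime to 19.
Need s > 726/121, so s ≥ 7. First s ≥ 7 with gcd(s, 19) = 1 is s = 7. Thus x = 121·7 = 847.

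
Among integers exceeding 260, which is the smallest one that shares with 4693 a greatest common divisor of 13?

gcd(m, 4693) = 13 forces 13 | m; write m = 13s. Then gcd(13s, 13·361) = 13·gcd(s, 361), so need gcd(s, 361) = 1.
13s > 260 gives s ≥ 21. The least s ≥ 21 coprime to 361 is 21, so m = 13·21 = 273.

273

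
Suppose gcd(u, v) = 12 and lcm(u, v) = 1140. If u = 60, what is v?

228

u·v = gcd·lcm = 12·1140 = 13680, so v = 13680/60 = 228.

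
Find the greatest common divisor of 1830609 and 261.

Euclid: 1830609 = 7013·261 + 216; 261 = 1·216 + 45; 216 = 4·45 + 36; 45 = 1·36 + 9; 36 = 4·9 + 0. Last nonzero remainder: 9.

9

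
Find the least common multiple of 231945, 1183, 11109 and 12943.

38341076533305

231945 = 3 · 5 · 7 · 47²; 1183 = 7 · 13²; 11109 = 3 · 7 · 23²; 12943 = 7 · 43²
lcm takes max exponent of each prime: 3 · 5 · 7 · 13² · 23² · 43² · 47² = 38341076533305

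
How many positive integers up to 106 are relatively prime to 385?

66

385 = 5·7·11. Inclusion–exclusion on these primes:
106 − ⌊106/5⌋ − ⌊106/7⌋ − ⌊106/11⌋ + ⌊106/35⌋ + ⌊106/55⌋ + ⌊106/77⌋ − ⌊106/385⌋ = 66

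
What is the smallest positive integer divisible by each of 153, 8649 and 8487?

lcm(153, 8649) = 153·8649/gcd = 1323297/9 = 147033
lcm(147033, 8487) = 147033·8487/gcd = 1247869071/9 = 138652119

138652119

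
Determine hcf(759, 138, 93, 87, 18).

759 = 3 · 11 · 23; 138 = 2 · 3 · 23; 93 = 3 · 31; 87 = 3 · 29; 18 = 2 · 3²
gcd takes min exponent of each prime: 3 = 3

3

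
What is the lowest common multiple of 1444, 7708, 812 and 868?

17510826284

1444 = 2² · 19²; 7708 = 2² · 41 · 47; 812 = 2² · 7 · 29; 868 = 2² · 7 · 31
lcm takes max exponent of each prime: 2² · 7 · 19² · 29 · 31 · 41 · 47 = 17510826284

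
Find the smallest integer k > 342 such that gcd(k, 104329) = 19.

380

gcd(k, 104329) = 19 forces 19 | k; write k = 19s. Then gcd(19s, 19·5491) = 19·gcd(s, 5491), so need gcd(s, 5491) = 1.
19s > 342 gives s ≥ 19. The least s ≥ 19 coprime to 5491 is 20, so k = 19·20 = 380.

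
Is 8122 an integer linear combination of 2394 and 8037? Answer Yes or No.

By Bézout, 2394x − 8037y = 8122 has integer solutions iff gcd(2394, 8037) | 8122.
Euclid: 8037 = 3·2394 + 855; 2394 = 2·855 + 684; 855 = 1·684 + 171; 684 = 4·171 + 0. gcd = 171; 8122 mod 171 = 85. No.

No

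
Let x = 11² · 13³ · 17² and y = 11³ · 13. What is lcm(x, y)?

max exponent per prime: 11³ · 13³ · 17² = 845095823

845095823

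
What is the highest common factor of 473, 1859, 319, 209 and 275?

11

473 = 11 · 43; 1859 = 11 · 13²; 319 = 11 · 29; 209 = 11 · 19; 275 = 5² · 11
gcd takes min exponent of each prime: 11 = 11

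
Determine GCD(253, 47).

Euclid: 253 = 5·47 + 18; 47 = 2·18 + 11; 18 = 1·11 + 7; 11 = 1·7 + 4; 7 = 1·4 + 3; 4 = 1·3 + 1; 3 = 3·1 + 0. Last nonzero remainder: 1.

1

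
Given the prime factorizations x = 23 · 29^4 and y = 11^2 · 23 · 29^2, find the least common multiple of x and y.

max exponent per prime: 11^2 · 23 · 29^4 = 1968363023

1968363023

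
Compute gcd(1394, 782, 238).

gcd(1394, 782): 1394 = 1·782 + 612; 782 = 1·612 + 170; 612 = 3·170 + 102; 170 = 1·102 + 68; 102 = 1·68 + 34; 68 = 2·34 + 0 → 34
gcd(34, 238): 238 = 7·34 + 0 → 34

34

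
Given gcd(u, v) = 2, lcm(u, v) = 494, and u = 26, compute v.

u·v = gcd·lcm = 2·494 = 988, so v = 988/26 = 38.

38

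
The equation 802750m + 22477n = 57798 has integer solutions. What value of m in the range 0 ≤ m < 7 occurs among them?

5

Euclid: 802750 = 35·22477 + 16055; 22477 = 1·16055 + 6422; 16055 = 2·6422 + 3211; 6422 = 2·3211 + 0 → gcd = 3211; 57798 = 3211·18.
Back-substitution yields 802750·(3) + 22477·(-107) = 3211, so one solution is m = 3·18 = 54, n = -107·18 = -1926.
Solutions in m differ by 22477/3211 = 7; the one in [0, 7) is 54 mod 7 = 5.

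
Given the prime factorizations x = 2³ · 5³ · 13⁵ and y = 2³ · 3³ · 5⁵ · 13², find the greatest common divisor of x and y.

min exponent per shared prime: 2³ · 5³ · 13² = 169000

169000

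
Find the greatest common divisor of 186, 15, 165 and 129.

3

186 = 2 · 3 · 31; 15 = 3 · 5; 165 = 3 · 5 · 11; 129 = 3 · 43
gcd takes min exponent of each prime: 3 = 3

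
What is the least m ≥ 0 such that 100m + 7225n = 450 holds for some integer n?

Reduce mod 7225: 100m ≡ 450 (mod 7225). With g = gcd(100, 7225) = 25 dividing 450, divide through: 4m ≡ 18 (mod 289).
Since gcd(4, 289) = 1, m ≡ 18·(4)⁻¹ ≡ 149 (mod 289). Smallest non-negative: 149.

149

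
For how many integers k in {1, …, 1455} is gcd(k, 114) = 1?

Prime factors of 114: 2, 3, 19. Count integers ≤ 1455 divisible by none of them.
By inclusion–exclusion: 1455 − ⌊1455/2⌋ − ⌊1455/3⌋ − ⌊1455/19⌋ + ⌊1455/6⌋ + ⌊1455/38⌋ + ⌊1455/57⌋ − ⌊1455/114⌋ = 460.

460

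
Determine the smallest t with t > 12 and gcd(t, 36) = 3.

Multiples of 3 above 12: 3·5, 3·6, … . Need the cofactor coprime to 36/3 = 12.
Checking s = 5, 6, … the first with gcd(s, 12) = 1 is s = 5, giving 15.

15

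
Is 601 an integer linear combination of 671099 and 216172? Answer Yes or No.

By Bézout, 671099s + 216172t = 601 has integer solutions iff gcd(671099, 216172) | 601.
Euclid: 671099 = 3·216172 + 22583; 216172 = 9·22583 + 12925; 22583 = 1·12925 + 9658; 12925 = 1·9658 + 3267; 9658 = 2·3267 + 3124; 3267 = 1·3124 + 143; 3124 = 21·143 + 121; 143 = 1·121 + 22; 121 = 5·22 + 11; 22 = 2·11 + 0. gcd = 11; 601 mod 11 = 7. No.

No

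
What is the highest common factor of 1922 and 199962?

2

Euclid: 199962 = 104·1922 + 74; 1922 = 25·74 + 72; 74 = 1·72 + 2; 72 = 36·2 + 0. Last nonzero remainder: 2.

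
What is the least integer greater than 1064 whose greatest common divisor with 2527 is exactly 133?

1197

2527 = 133·19. Any k with gcd(k, 2527) = 133 is a multiple of 133, say 133s, with s coprime to 19.
Need s > 1064/133, so s ≥ 9. First s ≥ 9 with gcd(s, 19) = 1 is s = 9. Thus k = 133·9 = 1197.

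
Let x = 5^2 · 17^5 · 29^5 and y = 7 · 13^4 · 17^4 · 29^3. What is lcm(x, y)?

145561343138728610275

max exponent per prime: 5^2 · 7 · 13^4 · 17^5 · 29^5 = 145561343138728610275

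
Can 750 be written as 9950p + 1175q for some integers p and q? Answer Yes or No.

gcd(9950, 1175): 9950 = 8·1175 + 550; 1175 = 2·550 + 75; 550 = 7·75 + 25; 75 = 3·25 + 0 → 25
25 divides 750, so a solution exists.

Yes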